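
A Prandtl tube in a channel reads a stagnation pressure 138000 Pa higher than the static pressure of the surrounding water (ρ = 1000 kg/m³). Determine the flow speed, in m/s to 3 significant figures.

16.6 m/s

At the stagnation point the flow is brought to rest, so Bernoulli gives P_stag − P_static = ½ρv².
v = √(2ΔP/ρ) = √(2·138000/1000) = 16.6 m/s.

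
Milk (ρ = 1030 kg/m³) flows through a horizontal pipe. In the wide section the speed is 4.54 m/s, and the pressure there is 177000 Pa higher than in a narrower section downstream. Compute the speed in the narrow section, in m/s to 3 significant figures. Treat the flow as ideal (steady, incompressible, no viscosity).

19.1 m/s

With h₁ = h₂, rearranging Bernoulli gives v₂ = √(v₁² + 2ΔP/ρ).
v₂ = √(4.54² + 2·177000/1030) = √(20.6 + 344) = 19.1 m/s.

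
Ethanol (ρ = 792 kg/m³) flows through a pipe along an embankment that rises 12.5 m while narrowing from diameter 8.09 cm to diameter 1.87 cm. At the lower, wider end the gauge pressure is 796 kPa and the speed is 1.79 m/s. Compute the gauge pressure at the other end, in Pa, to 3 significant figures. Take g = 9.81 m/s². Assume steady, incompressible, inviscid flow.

Continuity gives A₁v₁ = A₂v₂, so v₂ = (51.4 cm²)/(2.75 cm²) × 1.79 m/s = 33.5 m/s.
Bernoulli: P₁ + ½ρv₁² + ρg h₁ = P₂ + ½ρv₂² + ρg h₂, so P₂ = P₁ + ½ρ(v₁² − v₂²) − ρg(h₂ − h₁).
P₂ = 796000 + ½·792·(1.79² − 33.5²) − 792·9.81·(+12.5) = 796000 + (-443000) − (97100) = 256000 Pa.

P₂ ≈ 256000 Pa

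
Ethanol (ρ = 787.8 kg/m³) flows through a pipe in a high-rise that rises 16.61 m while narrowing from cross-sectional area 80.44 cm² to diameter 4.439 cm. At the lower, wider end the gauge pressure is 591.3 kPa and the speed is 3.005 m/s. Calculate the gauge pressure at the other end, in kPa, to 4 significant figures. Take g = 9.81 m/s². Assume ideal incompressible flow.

Mass conservation (A₁v₁ = A₂v₂) gives v₂ = 3.005 × 80.44/15.48 = 15.62 m/s.
Applying Bernoulli between the two ends and solving for P₂: P₂ = P₁ + ½ρ(v₁² − v₂²) − ρgΔh.
P₂ = 591300 + ½·787.8·(3.005² − 15.62²) − 787.8·9.81·(+16.61) = 591300 + (-92540) − (128400) = 370400 Pa.

P₂ ≈ 370.4 kPa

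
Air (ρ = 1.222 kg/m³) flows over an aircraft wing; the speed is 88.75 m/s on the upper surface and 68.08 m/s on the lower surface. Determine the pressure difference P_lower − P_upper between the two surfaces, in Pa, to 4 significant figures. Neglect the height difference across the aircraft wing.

Bernoulli (same height): P_lower − P_upper = ½ρ(v_upper² − v_lower²).
ΔP = ½·1.222·(88.75² − 68.08²) = 1981 Pa.

ΔP = 1981 Pa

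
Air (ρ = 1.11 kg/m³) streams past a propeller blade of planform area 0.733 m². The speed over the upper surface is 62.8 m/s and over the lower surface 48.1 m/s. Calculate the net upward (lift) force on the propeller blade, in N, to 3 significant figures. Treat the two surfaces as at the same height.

The faster flow above has the lower pressure; Bernoulli (same height) gives ΔP = ½ρ(v_up² − v_low²).
ΔP = ½·1.11·(62.8² − 48.1²) = 905 Pa.
Lift = ΔP · A = 905 × 0.733 = 663 N.

F ≈ 663 N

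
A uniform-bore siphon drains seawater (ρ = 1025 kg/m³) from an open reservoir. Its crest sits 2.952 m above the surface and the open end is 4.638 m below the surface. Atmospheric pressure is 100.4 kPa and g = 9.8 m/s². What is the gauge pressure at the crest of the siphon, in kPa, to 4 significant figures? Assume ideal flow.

P_gauge ≈ -76.24 kPa

From the surface to the outlet (both open to atmosphere, surface at rest): v = √(2g·h_out) = √(2·9.8·4.638) = 9.534 m/s.
Continuity keeps v the same throughout the tube; from surface to crest, P_atm + 0 = P_top + ½ρv² + ρg·h_top.
P_top = 100400 − ½·1025·9.534² − 1025·9.8·2.952 = 24160 Pa. So P_gauge = P_top − P_atm = -76240 Pa.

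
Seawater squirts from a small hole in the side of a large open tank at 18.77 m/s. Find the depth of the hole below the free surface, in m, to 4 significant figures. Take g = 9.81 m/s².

17.96 m

Torricelli: v = √(2gh), so h = v²/(2g).
h = 18.77²/(2·9.81) = 352.3/19.62 = 17.96 m.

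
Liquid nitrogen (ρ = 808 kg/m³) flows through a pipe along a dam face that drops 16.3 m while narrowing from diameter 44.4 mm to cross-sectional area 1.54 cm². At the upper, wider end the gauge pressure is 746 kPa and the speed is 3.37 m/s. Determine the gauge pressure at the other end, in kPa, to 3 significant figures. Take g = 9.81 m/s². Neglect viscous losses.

Continuity gives A₁v₁ = A₂v₂, so v₂ = (15.5 cm²)/(1.54 cm²) × 3.37 m/s = 33.9 m/s.
Energy conservation along the streamline gives P₂ = P₁ − ½ρ(v₂² − v₁²) − ρg(h₂ − h₁).
P₂ = 746000 + ½·808·(3.37² − 33.9²) − 808·9.81·(−16.3) = 746000 + (-459000) − (-129000) = 416000 Pa.

416 kPa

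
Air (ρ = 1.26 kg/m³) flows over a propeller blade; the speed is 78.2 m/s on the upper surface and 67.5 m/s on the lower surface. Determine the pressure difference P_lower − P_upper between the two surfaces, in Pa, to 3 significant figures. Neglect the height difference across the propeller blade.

With negligible Δh, P + ½ρv² is constant, so P_low − P_up = ½ρ(v_up² − v_low²).
ΔP = ½·1.26·(78.2² − 67.5²) = 982 Pa.

ΔP ≈ 982 Pa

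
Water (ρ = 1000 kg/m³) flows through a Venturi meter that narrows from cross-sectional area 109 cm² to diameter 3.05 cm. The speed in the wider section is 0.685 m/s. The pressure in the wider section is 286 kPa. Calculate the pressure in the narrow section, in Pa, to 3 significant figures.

The volume flow rate is constant, so v₂ = (A₁/A₂)v₁ = (109/7.31)·0.685 = 10.2 m/s.
With no height change, Bernoulli's equation is P₁ + ½ρv₁² = P₂ + ½ρv₂².
P₂ = P₁ − ½ρ(v₂² − v₁²) = 286000 − ½·1000·(10.2² − 0.685²) = 286000 − 52000 = 234000 Pa.

P₂ ≈ 234000 Pa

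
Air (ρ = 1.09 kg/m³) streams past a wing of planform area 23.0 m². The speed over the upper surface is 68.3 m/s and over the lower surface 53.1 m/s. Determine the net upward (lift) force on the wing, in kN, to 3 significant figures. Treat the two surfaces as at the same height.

F ≈ 23.1 kN

From P + ½ρv² = const at equal height, P_low − P_up = ½ρ(v_up² − v_low²).
ΔP = ½·1.09·(68.3² − 53.1²) = 1010 Pa.
Lift = ΔP · A = 1010 × 23.0 = 23100 N.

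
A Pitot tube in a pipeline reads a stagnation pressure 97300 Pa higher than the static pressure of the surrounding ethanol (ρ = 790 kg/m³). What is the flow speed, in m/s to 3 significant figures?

Bernoulli between the free stream and the stagnation point: ½ρv² = P_stag − P_static.
v = √(2ΔP/ρ) = √(2·97300/790) = 15.7 m/s.

15.7 m/s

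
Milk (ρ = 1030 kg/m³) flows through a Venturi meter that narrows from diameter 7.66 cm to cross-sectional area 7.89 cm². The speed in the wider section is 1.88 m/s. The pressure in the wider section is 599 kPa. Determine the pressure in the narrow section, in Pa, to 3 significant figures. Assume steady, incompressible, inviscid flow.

Continuity gives A₁v₁ = A₂v₂, so v₂ = (46.1 cm²)/(7.89 cm²) × 1.88 m/s = 11.0 m/s.
With no height change, Bernoulli's equation is P₁ + ½ρv₁² = P₂ + ½ρv₂².
P₂ = P₁ − ½ρ(v₂² − v₁²) = 599000 − ½·1030·(11.0² − 1.88²) = 599000 − 60300 = 539000 Pa.

539000 Pa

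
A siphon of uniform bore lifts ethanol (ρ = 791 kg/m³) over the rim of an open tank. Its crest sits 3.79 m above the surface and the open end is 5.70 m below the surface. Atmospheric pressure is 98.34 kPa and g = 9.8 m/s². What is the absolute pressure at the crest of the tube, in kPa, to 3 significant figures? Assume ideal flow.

P_top = 24.8 kPa

The outlet speed comes from Torricelli: v = √(2g·5.70) = 10.6 m/s.
The bore is uniform, so the speed at the crest is the same v. Bernoulli surface→crest: P_atm = P_top + ½ρv² + ρg·h_top.
P_top = 98340 − ½·791·10.6² − 791·9.8·3.79 = 24800 Pa.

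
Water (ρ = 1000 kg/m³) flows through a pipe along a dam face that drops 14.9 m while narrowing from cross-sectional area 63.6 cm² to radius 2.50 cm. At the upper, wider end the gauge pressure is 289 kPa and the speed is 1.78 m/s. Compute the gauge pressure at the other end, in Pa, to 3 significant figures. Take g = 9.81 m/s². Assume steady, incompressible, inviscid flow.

P₂ ≈ 420000 Pa

By continuity, v₂ = v₁·A₁/A₂ = 1.78·(63.6/19.6) = 5.77 m/s.
Applying Bernoulli between the two ends and solving for P₂: P₂ = P₁ + ½ρ(v₁² − v₂²) − ρgΔh.
P₂ = 289000 + ½·1000·(1.78² − 5.77²) − 1000·9.81·(−14.9) = 289000 + (-15000) − (-146000) = 420000 Pa.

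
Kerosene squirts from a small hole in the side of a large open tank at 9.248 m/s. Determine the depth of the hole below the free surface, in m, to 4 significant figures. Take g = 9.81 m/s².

h = 4.359 m

Inverting v = √(2gh) gives h = v² / 2g.
h = 9.248²/(2·9.81) = 85.53/19.62 = 4.359 m.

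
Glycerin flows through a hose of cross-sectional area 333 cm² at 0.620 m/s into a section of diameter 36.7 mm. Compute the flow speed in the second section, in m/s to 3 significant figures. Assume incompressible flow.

Continuity gives A₁v₁ = A₂v₂, so v₂ = (333 cm²)/(10.6 cm²) × 0.620 m/s = 19.5 m/s.

v₂ = 19.5 m/s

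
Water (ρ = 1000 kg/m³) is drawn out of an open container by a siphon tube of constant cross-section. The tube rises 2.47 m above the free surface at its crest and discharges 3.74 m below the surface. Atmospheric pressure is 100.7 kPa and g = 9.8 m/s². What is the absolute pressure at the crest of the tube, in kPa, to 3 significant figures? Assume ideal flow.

P_top ≈ 39.8 kPa

From the surface to the outlet (both open to atmosphere, surface at rest): v = √(2g·h_out) = √(2·9.8·3.74) = 8.56 m/s.
The bore is uniform, so the speed at the crest is the same v. Bernoulli surface→crest: P_atm = P_top + ½ρv² + ρg·h_top.
P_top = 100700 − ½·1000·8.56² − 1000·9.8·2.47 = 39800 Pa.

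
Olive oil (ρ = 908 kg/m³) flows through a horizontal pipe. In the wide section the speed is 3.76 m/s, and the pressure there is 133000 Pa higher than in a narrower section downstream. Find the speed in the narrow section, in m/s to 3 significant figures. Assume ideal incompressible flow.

17.5 m/s

With h₁ = h₂, rearranging Bernoulli gives v₂ = √(v₁² + 2ΔP/ρ).
v₂ = √(3.76² + 2·133000/908) = √(14.1 + 293) = 17.5 m/s.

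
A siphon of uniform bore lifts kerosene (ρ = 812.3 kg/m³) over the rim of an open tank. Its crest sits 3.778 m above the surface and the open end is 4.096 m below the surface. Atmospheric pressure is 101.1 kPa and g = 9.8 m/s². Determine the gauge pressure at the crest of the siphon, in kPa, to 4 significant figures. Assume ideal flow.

P_gauge ≈ -62.68 kPa

The outlet speed comes from Torricelli: v = √(2g·4.096) = 8.960 m/s.
With constant cross-section the crest speed equals v; applying Bernoulli from the surface up to the crest, P_top = P_atm − ½ρv² − ρg·h_top.
P_top = 101100 − ½·812.3·8.960² − 812.3·9.8·3.778 = 38420 Pa. So P_gauge = P_top − P_atm = -62680 Pa.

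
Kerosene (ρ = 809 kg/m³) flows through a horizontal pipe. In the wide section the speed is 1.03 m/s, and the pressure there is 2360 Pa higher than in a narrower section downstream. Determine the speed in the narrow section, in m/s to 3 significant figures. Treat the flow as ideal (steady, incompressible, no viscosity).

v₂ = 2.63 m/s

Horizontal Bernoulli: P₁ + ½ρv₁² = P₂ + ½ρv₂², so v₂² = v₁² + 2(P₁ − P₂)/ρ.
v₂ = √(1.03² + 2·2360/809) = √(1.06 + 5.83) = 2.63 m/s.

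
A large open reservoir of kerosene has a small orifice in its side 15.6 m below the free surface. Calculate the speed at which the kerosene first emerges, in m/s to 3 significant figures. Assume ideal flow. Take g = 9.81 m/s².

v ≈ 17.5 m/s

Bernoulli from surface to hole (P equal, v_surface ≈ 0): v = √(2gh) = √(2×9.81×15.6) = 17.5 m/s.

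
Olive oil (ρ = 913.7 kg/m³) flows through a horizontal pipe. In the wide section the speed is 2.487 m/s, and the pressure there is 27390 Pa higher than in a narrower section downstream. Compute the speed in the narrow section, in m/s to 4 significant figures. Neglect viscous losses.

Along the level pipe P + ½ρv² is conserved, hence v₂² = v₁² + 2(P₁ − P₂)/ρ.
v₂ = √(2.487² + 2·27390/913.7) = √(6.185 + 59.95) = 8.133 m/s.

v₂ ≈ 8.133 m/s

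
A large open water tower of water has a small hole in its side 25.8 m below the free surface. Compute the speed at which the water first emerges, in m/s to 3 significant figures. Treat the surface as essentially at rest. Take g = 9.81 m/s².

With the surface at rest and both surface and jet at atmospheric pressure, Bernoulli gives ρg h = ½ρv², so v = √(2gh) = √(2·9.81·25.8) = 22.5 m/s.

v ≈ 22.5 m/s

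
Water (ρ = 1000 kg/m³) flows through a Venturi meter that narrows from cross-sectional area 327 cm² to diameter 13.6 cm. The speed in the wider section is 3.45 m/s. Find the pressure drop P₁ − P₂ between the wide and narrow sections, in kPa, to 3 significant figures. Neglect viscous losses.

ΔP = 24.2 kPa

By continuity, v₂ = v₁·A₁/A₂ = 3.45·(327/145) = 7.77 m/s.
With no height change, Bernoulli's equation is P₁ + ½ρv₁² = P₂ + ½ρv₂².
P₁ − P₂ = ½·1000·(7.77² − 3.45²) = ½·1000·48.4 = 24200 Pa.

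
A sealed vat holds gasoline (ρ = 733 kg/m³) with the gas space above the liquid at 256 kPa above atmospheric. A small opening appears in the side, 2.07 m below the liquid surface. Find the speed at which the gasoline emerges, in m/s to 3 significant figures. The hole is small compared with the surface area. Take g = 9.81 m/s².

27.2 m/s

Take point 1 at the surface (v₁ ≈ 0) and point 2 at the hole (at atmospheric pressure). Bernoulli: P₁ + ρg h = P_atm + ½ρv₂².
With P₁ − P_atm = 256000 Pa, v₂ = √(2gh + 2ΔP/ρ) = √(2·9.81·2.07 + 2·256000/733) = 27.2 m/s.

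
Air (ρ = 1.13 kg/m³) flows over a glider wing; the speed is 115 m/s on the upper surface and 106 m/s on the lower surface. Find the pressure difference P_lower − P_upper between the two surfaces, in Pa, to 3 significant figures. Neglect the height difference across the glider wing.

The pressure is lower where the speed is higher: ΔP = ½ρ(v_up² − v_low²).
ΔP = ½·1.13·(115² − 106²) = 1120 Pa.

ΔP = 1120 Pa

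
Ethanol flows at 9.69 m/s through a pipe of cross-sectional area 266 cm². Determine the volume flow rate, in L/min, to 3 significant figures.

Q = A·v = 0.0266 m² × 9.69 m/s = 0.258 m³/s.
Converting: 0.258 m³/s × 60000 = 15500 L/min.

Q ≈ 15500 L/min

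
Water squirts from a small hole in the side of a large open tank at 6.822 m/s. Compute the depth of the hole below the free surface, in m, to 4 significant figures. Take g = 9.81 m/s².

h ≈ 2.372 m

Inverting v = √(2gh) gives h = v² / 2g.
h = 6.822²/(2·9.81) = 46.54/19.62 = 2.372 m.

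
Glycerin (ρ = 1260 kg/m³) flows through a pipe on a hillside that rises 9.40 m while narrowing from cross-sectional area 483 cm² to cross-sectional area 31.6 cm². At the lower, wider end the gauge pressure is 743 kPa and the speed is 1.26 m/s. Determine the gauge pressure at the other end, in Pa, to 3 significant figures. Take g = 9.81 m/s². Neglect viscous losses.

P₂ ≈ 394000 Pa

Mass conservation (A₁v₁ = A₂v₂) gives v₂ = 1.26 × 483/31.6 = 19.3 m/s.
Energy conservation along the streamline gives P₂ = P₁ − ½ρ(v₂² − v₁²) − ρg(h₂ − h₁).
P₂ = 743000 + ½·1260·(1.26² − 19.3²) − 1260·9.81·(+9.40) = 743000 + (-233000) − (116000) = 394000 Pa.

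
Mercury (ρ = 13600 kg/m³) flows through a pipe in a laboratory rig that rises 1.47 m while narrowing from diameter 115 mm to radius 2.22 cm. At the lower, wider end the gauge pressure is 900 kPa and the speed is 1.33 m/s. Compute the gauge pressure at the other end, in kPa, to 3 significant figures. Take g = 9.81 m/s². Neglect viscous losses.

P₂ ≈ 175 kPa

The volume flow rate is constant, so v₂ = (A₁/A₂)v₁ = (104/15.5)·1.33 = 8.92 m/s.
Bernoulli: P₁ + ½ρv₁² + ρg h₁ = P₂ + ½ρv₂² + ρg h₂, so P₂ = P₁ + ½ρ(v₁² − v₂²) − ρg(h₂ − h₁).
P₂ = 900000 + ½·13600·(1.33² − 8.92²) − 13600·9.81·(+1.47) = 900000 + (-529000) − (196000) = 175000 Pa.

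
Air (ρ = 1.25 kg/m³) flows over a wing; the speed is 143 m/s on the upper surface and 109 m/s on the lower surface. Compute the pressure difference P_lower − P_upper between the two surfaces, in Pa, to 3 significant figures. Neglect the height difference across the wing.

The pressure is lower where the speed is higher: ΔP = ½ρ(v_up² − v_low²).
ΔP = ½·1.25·(143² − 109²) = 5360 Pa.

ΔP = 5360 Pa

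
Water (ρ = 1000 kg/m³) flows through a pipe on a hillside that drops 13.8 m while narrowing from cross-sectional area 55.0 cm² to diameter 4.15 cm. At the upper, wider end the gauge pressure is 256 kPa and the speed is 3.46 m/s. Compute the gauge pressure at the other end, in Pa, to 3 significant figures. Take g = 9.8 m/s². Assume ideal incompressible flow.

P₂ = 298000 Pa

By continuity, v₂ = v₁·A₁/A₂ = 3.46·(55.0/13.5) = 14.1 m/s.
Applying Bernoulli between the two ends and solving for P₂: P₂ = P₁ + ½ρ(v₁² − v₂²) − ρgΔh.
P₂ = 256000 + ½·1000·(3.46² − 14.1²) − 1000·9.8·(−13.8) = 256000 + (-93000) − (-135000) = 298000 Pa.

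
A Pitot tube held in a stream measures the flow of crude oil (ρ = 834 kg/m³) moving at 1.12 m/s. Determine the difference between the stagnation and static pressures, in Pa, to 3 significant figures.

ΔP ≈ 523 Pa

Bernoulli between the free stream and the stagnation point: ½ρv² = P_stag − P_static.
ΔP = ½·834·1.12² = 523 Pa.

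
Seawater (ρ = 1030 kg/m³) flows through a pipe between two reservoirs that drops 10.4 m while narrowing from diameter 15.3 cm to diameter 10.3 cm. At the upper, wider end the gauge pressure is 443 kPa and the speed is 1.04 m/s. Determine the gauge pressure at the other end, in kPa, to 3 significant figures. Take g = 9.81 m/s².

P₂ ≈ 546 kPa

The volume flow rate is constant, so v₂ = (A₁/A₂)v₁ = (184/83.3)·1.04 = 2.29 m/s.
Bernoulli: P₁ + ½ρv₁² + ρg h₁ = P₂ + ½ρv₂² + ρg h₂, so P₂ = P₁ + ½ρ(v₁² − v₂²) − ρg(h₂ − h₁).
P₂ = 443000 + ½·1030·(1.04² − 2.29²) − 1030·9.81·(−10.4) = 443000 + (-2150) − (-105000) = 546000 Pa.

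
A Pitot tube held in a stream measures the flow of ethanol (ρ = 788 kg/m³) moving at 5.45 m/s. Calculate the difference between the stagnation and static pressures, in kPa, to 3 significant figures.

ΔP ≈ 11.7 kPa

The dynamic pressure equals the rise in static pressure at the stagnation point: ΔP = ½ρv².
ΔP = ½·788·5.45² = 11700 Pa.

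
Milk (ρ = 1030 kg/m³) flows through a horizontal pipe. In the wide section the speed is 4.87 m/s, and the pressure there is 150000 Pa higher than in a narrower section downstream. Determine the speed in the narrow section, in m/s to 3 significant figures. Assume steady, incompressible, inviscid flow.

v₂ ≈ 17.7 m/s

Horizontal Bernoulli: P₁ + ½ρv₁² = P₂ + ½ρv₂², so v₂² = v₁² + 2(P₁ − P₂)/ρ.
v₂ = √(4.87² + 2·150000/1030) = √(23.7 + 291) = 17.7 m/s.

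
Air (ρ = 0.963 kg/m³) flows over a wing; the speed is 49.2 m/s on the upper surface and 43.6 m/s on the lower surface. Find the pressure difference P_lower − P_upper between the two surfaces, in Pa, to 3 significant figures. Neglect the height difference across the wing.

With negligible Δh, P + ½ρv² is constant, so P_low − P_up = ½ρ(v_up² − v_low²).
ΔP = ½·0.963·(49.2² − 43.6²) = 250 Pa.

ΔP ≈ 250 Pa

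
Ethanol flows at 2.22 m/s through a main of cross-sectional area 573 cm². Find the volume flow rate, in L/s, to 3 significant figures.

Q = A·v = 0.0573 m² × 2.22 m/s = 0.127 m³/s.
Converting: 0.127 m³/s × 1000 = 127 L/s.

127 L/s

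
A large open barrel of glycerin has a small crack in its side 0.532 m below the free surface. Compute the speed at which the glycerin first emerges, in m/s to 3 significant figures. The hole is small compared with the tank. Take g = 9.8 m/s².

v ≈ 3.23 m/s

Bernoulli from surface to hole (P equal, v_surface ≈ 0): v = √(2gh) = √(2×9.8×0.532) = 3.23 m/s.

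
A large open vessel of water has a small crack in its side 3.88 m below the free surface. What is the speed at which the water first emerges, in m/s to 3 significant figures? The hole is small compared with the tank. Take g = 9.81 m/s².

Bernoulli from surface to hole (P equal, v_surface ≈ 0): v = √(2gh) = √(2×9.81×3.88) = 8.72 m/s.

v ≈ 8.72 m/s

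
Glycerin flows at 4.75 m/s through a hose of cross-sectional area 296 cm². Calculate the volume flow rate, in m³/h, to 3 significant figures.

Q = A·v = 0.0296 m² × 4.75 m/s = 0.141 m³/s.
Converting: 0.141 m³/s × 3600 = 506 m³/h.

Q = 506 m³/h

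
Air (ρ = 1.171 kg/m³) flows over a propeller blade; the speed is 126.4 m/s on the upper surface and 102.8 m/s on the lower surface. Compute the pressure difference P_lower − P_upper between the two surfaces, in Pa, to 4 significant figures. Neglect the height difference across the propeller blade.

ΔP ≈ 3167 Pa

The pressure is lower where the speed is higher: ΔP = ½ρ(v_up² − v_low²).
ΔP = ½·1.171·(126.4² − 102.8²) = 3167 Pa.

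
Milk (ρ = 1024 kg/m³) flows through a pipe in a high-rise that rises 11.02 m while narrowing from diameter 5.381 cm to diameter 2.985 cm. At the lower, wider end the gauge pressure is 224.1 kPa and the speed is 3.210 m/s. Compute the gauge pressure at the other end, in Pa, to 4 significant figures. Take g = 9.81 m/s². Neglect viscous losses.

P₂ ≈ 62960 Pa

Continuity gives A₁v₁ = A₂v₂, so v₂ = (22.74 cm²)/(6.998 cm²) × 3.210 m/s = 10.43 m/s.
Bernoulli: P₁ + ½ρv₁² + ρg h₁ = P₂ + ½ρv₂² + ρg h₂, so P₂ = P₁ + ½ρ(v₁² − v₂²) − ρg(h₂ − h₁).
P₂ = 224100 + ½·1024·(3.210² − 10.43²) − 1024·9.81·(+11.02) = 224100 + (-50440) − (110700) = 62960 Pa.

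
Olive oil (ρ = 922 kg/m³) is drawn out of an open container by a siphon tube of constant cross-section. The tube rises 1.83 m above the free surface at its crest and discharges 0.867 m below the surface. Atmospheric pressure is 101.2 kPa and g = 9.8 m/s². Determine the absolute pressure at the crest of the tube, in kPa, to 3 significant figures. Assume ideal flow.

76.8 kPa

Bernoulli surface→outlet gives ½v² = g·h_out, so v = √(2·9.8·0.867) = 4.12 m/s.
With constant cross-section the crest speed equals v; applying Bernoulli from the surface up to the crest, P_top = P_atm − ½ρv² − ρg·h_top.
P_top = 101200 − ½·922·4.12² − 922·9.8·1.83 = 76800 Pa.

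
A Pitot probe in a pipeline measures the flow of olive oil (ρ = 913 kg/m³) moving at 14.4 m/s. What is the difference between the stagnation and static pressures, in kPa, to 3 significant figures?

Bernoulli between the free stream and the stagnation point: ½ρv² = P_stag − P_static.
ΔP = ½·913·14.4² = 94700 Pa.

94.7 kPa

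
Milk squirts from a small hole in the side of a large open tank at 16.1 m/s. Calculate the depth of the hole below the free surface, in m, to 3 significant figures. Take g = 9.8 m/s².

For a small hole in a large open tank, ½v² = gh, giving h = v²/(2g).
h = 16.1²/(2·9.8) = 259/19.60 = 13.2 m.

h = 13.2 m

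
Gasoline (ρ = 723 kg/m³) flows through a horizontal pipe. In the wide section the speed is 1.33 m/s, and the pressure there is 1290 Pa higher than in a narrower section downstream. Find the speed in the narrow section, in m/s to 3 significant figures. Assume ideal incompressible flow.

With h₁ = h₂, rearranging Bernoulli gives v₂ = √(v₁² + 2ΔP/ρ).
v₂ = √(1.33² + 2·1290/723) = √(1.77 + 3.57) = 2.31 m/s.

v₂ = 2.31 m/s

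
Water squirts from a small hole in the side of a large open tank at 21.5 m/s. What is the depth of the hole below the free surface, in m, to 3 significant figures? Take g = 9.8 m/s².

23.6 m

For a small hole in a large open tank, ½v² = gh, giving h = v²/(2g).
h = 21.5²/(2·9.8) = 462/19.60 = 23.6 m.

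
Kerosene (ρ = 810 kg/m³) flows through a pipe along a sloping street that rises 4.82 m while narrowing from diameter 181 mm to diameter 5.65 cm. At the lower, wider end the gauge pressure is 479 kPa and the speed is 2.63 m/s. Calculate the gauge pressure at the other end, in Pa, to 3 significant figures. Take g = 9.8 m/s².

P₂ ≈ 148000 Pa

By continuity, v₂ = v₁·A₁/A₂ = 2.63·(257/25.1) = 27.0 m/s.
Applying Bernoulli between the two ends and solving for P₂: P₂ = P₁ + ½ρ(v₁² − v₂²) − ρgΔh.
P₂ = 479000 + ½·810·(2.63² − 27.0²) − 810·9.8·(+4.82) = 479000 + (-292000) − (38300) = 148000 Pa.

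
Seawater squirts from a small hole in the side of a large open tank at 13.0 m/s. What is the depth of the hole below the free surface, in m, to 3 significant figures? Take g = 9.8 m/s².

h = 8.62 m

Inverting v = √(2gh) gives h = v² / 2g.
h = 13.0²/(2·9.8) = 169/19.60 = 8.62 m.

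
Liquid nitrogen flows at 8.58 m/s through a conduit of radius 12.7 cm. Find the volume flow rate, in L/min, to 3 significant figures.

Q ≈ 26100 L/min

Q = A·v = 0.0507 m² × 8.58 m/s = 0.435 m³/s.
Converting: 0.435 m³/s × 60000 = 26100 L/min.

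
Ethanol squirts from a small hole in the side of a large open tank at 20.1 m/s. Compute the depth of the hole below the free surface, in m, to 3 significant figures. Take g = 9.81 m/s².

Torricelli: v = √(2gh), so h = v²/(2g).
h = 20.1²/(2·9.81) = 404/19.62 = 20.6 m.

h ≈ 20.6 m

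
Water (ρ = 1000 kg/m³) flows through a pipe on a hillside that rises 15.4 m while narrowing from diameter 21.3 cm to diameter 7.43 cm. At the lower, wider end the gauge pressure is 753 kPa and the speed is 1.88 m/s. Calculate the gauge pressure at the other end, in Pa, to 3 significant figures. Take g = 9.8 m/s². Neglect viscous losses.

P₂ ≈ 484000 Pa

Continuity gives A₁v₁ = A₂v₂, so v₂ = (356 cm²)/(43.4 cm²) × 1.88 m/s = 15.5 m/s.
Applying Bernoulli between the two ends and solving for P₂: P₂ = P₁ + ½ρ(v₁² − v₂²) − ρgΔh.
P₂ = 753000 + ½·1000·(1.88² − 15.5²) − 1000·9.8·(+15.4) = 753000 + (-118000) − (151000) = 484000 Pa.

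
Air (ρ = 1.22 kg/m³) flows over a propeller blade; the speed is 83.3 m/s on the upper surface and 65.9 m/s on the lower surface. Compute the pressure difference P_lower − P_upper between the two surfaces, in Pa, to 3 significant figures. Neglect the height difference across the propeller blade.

ΔP ≈ 1580 Pa

The pressure is lower where the speed is higher: ΔP = ½ρ(v_up² − v_low²).
ΔP = ½·1.22·(83.3² − 65.9²) = 1580 Pa.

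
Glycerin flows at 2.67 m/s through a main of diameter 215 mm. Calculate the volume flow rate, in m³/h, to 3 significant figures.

Q ≈ 349 m³/h

Q = A·v = 0.0363 m² × 2.67 m/s = 0.0969 m³/s.
Converting: 0.0969 m³/s × 3600 = 349 m³/h.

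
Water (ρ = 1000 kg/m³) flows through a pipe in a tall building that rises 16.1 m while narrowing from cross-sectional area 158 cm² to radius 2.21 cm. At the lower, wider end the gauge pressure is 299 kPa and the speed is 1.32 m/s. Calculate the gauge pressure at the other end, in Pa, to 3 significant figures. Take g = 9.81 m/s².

P₂ = 49600 Pa

The volume flow rate is constant, so v₂ = (A₁/A₂)v₁ = (158/15.3)·1.32 = 13.6 m/s.
Bernoulli: P₁ + ½ρv₁² + ρg h₁ = P₂ + ½ρv₂² + ρg h₂, so P₂ = P₁ + ½ρ(v₁² − v₂²) − ρg(h₂ − h₁).
P₂ = 299000 + ½·1000·(1.32² − 13.6²) − 1000·9.81·(+16.1) = 299000 + (-91500) − (158000) = 49600 Pa.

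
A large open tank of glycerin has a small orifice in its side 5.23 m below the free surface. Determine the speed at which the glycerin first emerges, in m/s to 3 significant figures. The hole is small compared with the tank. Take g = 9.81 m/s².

Bernoulli from surface to hole (P equal, v_surface ≈ 0): v = √(2gh) = √(2×9.81×5.23) = 10.1 m/s.

v = 10.1 m/s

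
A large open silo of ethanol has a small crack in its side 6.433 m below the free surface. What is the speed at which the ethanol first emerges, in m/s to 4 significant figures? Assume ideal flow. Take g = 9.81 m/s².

v ≈ 11.23 m/s

Torricelli's result v = √(2gh) gives v = √(2·9.81·6.433) = 11.23 m/s.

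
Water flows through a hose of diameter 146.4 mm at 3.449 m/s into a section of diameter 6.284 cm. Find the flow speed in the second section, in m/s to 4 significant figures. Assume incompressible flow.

Continuity gives A₁v₁ = A₂v₂, so v₂ = (168.3 cm²)/(31.01 cm²) × 3.449 m/s = 18.72 m/s.

v₂ ≈ 18.72 m/s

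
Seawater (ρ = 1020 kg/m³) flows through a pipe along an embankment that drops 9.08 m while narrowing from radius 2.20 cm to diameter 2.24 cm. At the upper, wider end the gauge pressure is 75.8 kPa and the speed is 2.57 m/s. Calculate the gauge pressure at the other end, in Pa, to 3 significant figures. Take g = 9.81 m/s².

The volume flow rate is constant, so v₂ = (A₁/A₂)v₁ = (15.2/3.94)·2.57 = 9.92 m/s.
Bernoulli: P₁ + ½ρv₁² + ρg h₁ = P₂ + ½ρv₂² + ρg h₂, so P₂ = P₁ + ½ρ(v₁² − v₂²) − ρg(h₂ − h₁).
P₂ = 75800 + ½·1020·(2.57² − 9.92²) − 1020·9.81·(−9.08) = 75800 + (-46800) − (-90900) = 120000 Pa.

120000 Pa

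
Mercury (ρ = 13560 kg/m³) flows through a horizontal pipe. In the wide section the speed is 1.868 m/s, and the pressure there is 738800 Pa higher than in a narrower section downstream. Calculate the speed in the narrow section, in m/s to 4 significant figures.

With h₁ = h₂, rearranging Bernoulli gives v₂ = √(v₁² + 2ΔP/ρ).
v₂ = √(1.868² + 2·738800/13560) = √(3.489 + 109.0) = 10.60 m/s.

v₂ ≈ 10.60 m/s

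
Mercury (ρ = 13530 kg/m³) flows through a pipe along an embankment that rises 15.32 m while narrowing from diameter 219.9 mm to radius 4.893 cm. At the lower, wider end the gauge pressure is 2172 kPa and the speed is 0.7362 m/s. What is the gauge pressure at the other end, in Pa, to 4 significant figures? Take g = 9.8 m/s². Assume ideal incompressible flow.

P₂ ≈ 50840 Pa

By continuity, v₂ = v₁·A₁/A₂ = 0.7362·(379.8/75.21) = 3.717 m/s.
Bernoulli: P₁ + ½ρv₁² + ρg h₁ = P₂ + ½ρv₂² + ρg h₂, so P₂ = P₁ + ½ρ(v₁² − v₂²) − ρg(h₂ − h₁).
P₂ = 2172000 + ½·13530·(0.7362² − 3.717²) − 13530·9.8·(+15.32) = 2172000 + (-89820) − (2031000) = 50840 Pa.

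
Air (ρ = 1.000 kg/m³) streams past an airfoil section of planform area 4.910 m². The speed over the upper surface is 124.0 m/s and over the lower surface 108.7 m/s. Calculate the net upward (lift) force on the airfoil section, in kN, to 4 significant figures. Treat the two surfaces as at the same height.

F ≈ 8.741 kN

From P + ½ρv² = const at equal height, P_low − P_up = ½ρ(v_up² − v_low²).
ΔP = ½·1.000·(124.0² − 108.7²) = 1780 Pa.
Lift = ΔP · A = 1780 × 4.910 = 8741 N.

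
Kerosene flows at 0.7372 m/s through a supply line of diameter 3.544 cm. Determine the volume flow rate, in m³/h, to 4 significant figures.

Q = A·v = 0.0009865 m² × 0.7372 m/s = 0.0007272 m³/s.
Converting: 0.0007272 m³/s × 3600 = 2.618 m³/h.

2.618 m³/h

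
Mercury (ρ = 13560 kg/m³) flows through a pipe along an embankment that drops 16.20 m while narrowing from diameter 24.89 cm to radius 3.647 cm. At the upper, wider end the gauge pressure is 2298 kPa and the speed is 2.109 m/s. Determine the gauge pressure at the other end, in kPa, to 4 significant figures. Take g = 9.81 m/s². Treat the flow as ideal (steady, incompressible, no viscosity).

P₂ ≈ 394.1 kPa

Continuity gives A₁v₁ = A₂v₂, so v₂ = (486.6 cm²)/(41.79 cm²) × 2.109 m/s = 24.56 m/s.
Energy conservation along the streamline gives P₂ = P₁ − ½ρ(v₂² − v₁²) − ρg(h₂ − h₁).
P₂ = 2298000 + ½·13560·(2.109² − 24.56²) − 13560·9.81·(−16.20) = 2298000 + (-4059000) − (-2155000) = 394100 Pa.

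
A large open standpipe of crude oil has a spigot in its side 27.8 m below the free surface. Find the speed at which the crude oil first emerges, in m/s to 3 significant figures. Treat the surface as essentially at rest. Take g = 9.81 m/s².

Torricelli's result v = √(2gh) gives v = √(2·9.81·27.8) = 23.4 m/s.

v ≈ 23.4 m/s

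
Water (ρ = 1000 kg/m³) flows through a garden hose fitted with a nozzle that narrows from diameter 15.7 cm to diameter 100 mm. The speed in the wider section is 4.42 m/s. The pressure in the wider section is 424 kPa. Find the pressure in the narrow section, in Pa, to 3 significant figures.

374000 Pa

Continuity gives A₁v₁ = A₂v₂, so v₂ = (194 cm²)/(78.5 cm²) × 4.42 m/s = 10.9 m/s.
Bernoulli (h₁ = h₂): P₁ − P₂ = ½ρ(v₂² − v₁²).
P₂ = P₁ − ½ρ(v₂² − v₁²) = 424000 − ½·1000·(10.9² − 4.42²) = 424000 − 49600 = 374000 Pa.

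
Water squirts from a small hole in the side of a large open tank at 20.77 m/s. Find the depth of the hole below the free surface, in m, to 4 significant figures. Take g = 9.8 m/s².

h ≈ 22.01 m

Torricelli: v = √(2gh), so h = v²/(2g).
h = 20.77²/(2·9.8) = 431.4/19.60 = 22.01 m.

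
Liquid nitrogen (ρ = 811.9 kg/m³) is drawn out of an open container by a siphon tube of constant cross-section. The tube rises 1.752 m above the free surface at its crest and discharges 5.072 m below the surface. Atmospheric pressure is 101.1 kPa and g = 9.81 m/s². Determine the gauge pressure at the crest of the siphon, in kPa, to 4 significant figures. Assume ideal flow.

Bernoulli surface→outlet gives ½v² = g·h_out, so v = √(2·9.81·5.072) = 9.976 m/s.
With constant cross-section the crest speed equals v; applying Bernoulli from the surface up to the crest, P_top = P_atm − ½ρv² − ρg·h_top.
P_top = 101100 − ½·811.9·9.976² − 811.9·9.81·1.752 = 46750 Pa. So P_gauge = P_top − P_atm = -54350 Pa.

-54.35 kPa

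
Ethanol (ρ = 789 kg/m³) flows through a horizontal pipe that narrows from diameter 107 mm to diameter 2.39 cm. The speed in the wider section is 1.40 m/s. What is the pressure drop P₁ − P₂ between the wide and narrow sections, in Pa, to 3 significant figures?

Mass conservation (A₁v₁ = A₂v₂) gives v₂ = 1.40 × 89.9/4.49 = 28.1 m/s.
With no height change, Bernoulli's equation is P₁ + ½ρv₁² = P₂ + ½ρv₂².
P₁ − P₂ = ½·789·(28.1² − 1.40²) = ½·789·785 = 310000 Pa.

ΔP ≈ 310000 Pa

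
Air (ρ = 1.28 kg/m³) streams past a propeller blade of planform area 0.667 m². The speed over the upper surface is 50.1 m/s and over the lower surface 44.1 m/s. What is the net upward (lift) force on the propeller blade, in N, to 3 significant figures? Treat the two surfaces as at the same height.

F ≈ 241 N

From P + ½ρv² = const at equal height, P_low − P_up = ½ρ(v_up² − v_low²).
ΔP = ½·1.28·(50.1² − 44.1²) = 362 Pa.
Lift = ΔP · A = 362 × 0.667 = 241 N.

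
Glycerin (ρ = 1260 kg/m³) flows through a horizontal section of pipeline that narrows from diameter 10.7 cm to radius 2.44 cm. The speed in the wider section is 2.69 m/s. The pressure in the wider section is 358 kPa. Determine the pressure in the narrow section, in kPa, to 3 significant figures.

Mass conservation (A₁v₁ = A₂v₂) gives v₂ = 2.69 × 89.9/18.7 = 12.9 m/s.
With no height change, Bernoulli's equation is P₁ + ½ρv₁² = P₂ + ½ρv₂².
P₂ = P₁ − ½ρ(v₂² − v₁²) = 358000 − ½·1260·(12.9² − 2.69²) = 358000 − 101000 = 257000 Pa.

257 kPa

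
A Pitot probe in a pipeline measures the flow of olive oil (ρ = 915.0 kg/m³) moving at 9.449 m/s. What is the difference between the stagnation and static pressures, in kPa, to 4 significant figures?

ΔP ≈ 40.85 kPa

Bernoulli between the free stream and the stagnation point: ½ρv² = P_stag − P_static.
ΔP = ½·915.0·9.449² = 40850 Pa.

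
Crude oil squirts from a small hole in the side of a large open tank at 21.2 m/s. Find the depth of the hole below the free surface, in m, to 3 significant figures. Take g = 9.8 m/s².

h = 22.9 m

Torricelli: v = √(2gh), so h = v²/(2g).
h = 21.2²/(2·9.8) = 449/19.60 = 22.9 m.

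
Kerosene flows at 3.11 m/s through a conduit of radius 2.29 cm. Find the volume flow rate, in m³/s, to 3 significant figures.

0.00512 m³/s

Q = A·v = 0.00165 m² × 3.11 m/s = 0.00512 m³/s.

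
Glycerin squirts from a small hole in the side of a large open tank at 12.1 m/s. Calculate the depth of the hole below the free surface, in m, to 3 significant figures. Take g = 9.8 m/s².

h ≈ 7.47 m

Torricelli: v = √(2gh), so h = v²/(2g).
h = 12.1²/(2·9.8) = 146/19.60 = 7.47 m.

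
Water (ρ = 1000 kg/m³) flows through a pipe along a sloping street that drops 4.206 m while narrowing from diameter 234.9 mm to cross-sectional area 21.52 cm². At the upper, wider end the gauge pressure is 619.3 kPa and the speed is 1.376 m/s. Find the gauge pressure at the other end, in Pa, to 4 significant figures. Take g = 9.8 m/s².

277600 Pa

Continuity gives A₁v₁ = A₂v₂, so v₂ = (433.4 cm²)/(21.52 cm²) × 1.376 m/s = 27.71 m/s.
Applying Bernoulli between the two ends and solving for P₂: P₂ = P₁ + ½ρ(v₁² − v₂²) − ρgΔh.
P₂ = 619300 + ½·1000·(1.376² − 27.71²) − 1000·9.8·(−4.206) = 619300 + (-383000) − (-41220) = 277600 Pa.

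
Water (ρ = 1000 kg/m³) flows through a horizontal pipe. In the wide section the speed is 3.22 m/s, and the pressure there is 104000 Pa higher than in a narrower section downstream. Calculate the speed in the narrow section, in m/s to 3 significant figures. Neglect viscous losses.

With h₁ = h₂, rearranging Bernoulli gives v₂ = √(v₁² + 2ΔP/ρ).
v₂ = √(3.22² + 2·104000/1000) = √(10.4 + 208) = 14.8 m/s.

14.8 m/s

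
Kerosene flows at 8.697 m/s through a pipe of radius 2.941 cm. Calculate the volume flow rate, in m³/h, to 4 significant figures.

85.08 m³/h

Q = A·v = 0.002717 m² × 8.697 m/s = 0.02363 m³/s.
Converting: 0.02363 m³/s × 3600 = 85.08 m³/h.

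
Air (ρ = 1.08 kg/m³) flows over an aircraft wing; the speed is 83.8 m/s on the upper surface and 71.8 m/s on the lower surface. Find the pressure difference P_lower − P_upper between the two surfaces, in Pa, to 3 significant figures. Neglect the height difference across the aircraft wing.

The pressure is lower where the speed is higher: ΔP = ½ρ(v_up² − v_low²).
ΔP = ½·1.08·(83.8² − 71.8²) = 1010 Pa.

1010 Pa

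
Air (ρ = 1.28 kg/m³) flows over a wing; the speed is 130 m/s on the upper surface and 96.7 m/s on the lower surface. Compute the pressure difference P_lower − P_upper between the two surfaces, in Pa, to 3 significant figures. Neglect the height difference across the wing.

With negligible Δh, P + ½ρv² is constant, so P_low − P_up = ½ρ(v_up² − v_low²).
ΔP = ½·1.28·(130² − 96.7²) = 4830 Pa.

4830 Pa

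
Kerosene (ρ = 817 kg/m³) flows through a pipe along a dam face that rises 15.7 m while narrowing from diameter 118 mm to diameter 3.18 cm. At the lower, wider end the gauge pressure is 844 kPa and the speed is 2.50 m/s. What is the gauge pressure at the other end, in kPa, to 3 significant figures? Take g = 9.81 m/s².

Mass conservation (A₁v₁ = A₂v₂) gives v₂ = 2.50 × 109/7.94 = 34.4 m/s.
Bernoulli: P₁ + ½ρv₁² + ρg h₁ = P₂ + ½ρv₂² + ρg h₂, so P₂ = P₁ + ½ρ(v₁² − v₂²) − ρg(h₂ − h₁).
P₂ = 844000 + ½·817·(2.50² − 34.4²) − 817·9.81·(+15.7) = 844000 + (-481000) − (126000) = 237000 Pa.

237 kPa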